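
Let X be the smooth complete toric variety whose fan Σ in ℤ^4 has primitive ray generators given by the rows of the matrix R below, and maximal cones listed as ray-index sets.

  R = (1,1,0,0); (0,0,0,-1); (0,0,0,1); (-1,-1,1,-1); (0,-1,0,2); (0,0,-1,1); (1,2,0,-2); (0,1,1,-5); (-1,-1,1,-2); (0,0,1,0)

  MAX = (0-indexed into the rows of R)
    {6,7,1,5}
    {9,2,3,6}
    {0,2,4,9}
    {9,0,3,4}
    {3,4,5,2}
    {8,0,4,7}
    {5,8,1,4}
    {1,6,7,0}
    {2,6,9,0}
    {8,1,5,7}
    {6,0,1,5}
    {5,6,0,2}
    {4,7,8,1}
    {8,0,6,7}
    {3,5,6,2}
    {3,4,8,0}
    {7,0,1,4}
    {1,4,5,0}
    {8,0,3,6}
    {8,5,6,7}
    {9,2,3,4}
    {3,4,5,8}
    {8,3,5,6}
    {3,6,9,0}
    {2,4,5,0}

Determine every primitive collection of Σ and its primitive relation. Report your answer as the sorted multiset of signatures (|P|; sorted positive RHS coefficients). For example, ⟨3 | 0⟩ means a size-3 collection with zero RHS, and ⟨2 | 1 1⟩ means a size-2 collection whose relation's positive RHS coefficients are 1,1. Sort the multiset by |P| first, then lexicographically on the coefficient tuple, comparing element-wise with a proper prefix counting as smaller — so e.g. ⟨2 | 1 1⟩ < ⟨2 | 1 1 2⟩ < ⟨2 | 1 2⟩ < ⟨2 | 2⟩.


Primitive collections (17):

  • {1,2}:  v_{1} + v_{2} = 0 — sig = ⟨2 | 0⟩
  • {1,3}:  v_{1} + v_{3} = v_{8} — sig = ⟨2 | 1⟩
  • {2,8}:  v_{2} + v_{8} = v_{3} — sig = ⟨2 | 1⟩
  • {4,6}:  v_{4} + v_{6} = v_{0} — sig = ⟨2 | 1⟩
  • {5,9}:  v_{5} + v_{9} = v_{2} — sig = ⟨2 | 1⟩
  • {1,9}:  v_{1} + v_{9} = v_{0} + v_{3} — sig = ⟨2 | 1 1⟩
  • {2,7}:  v_{2} + v_{7} = v_{6} + v_{8} — sig = ⟨2 | 1 1⟩
  • {7,9}:  v_{7} + v_{9} = v_{0} + v_{3} + v_{6} + v_{8} — sig = ⟨2 | 1 1 1 1⟩
  • {3,7}:  v_{3} + v_{7} = v_{6} + 2·v_{8} — sig = ⟨2 | 1 2⟩
  • {8,9}:  v_{8} + v_{9} = v_{0} + 2·v_{3} — sig = ⟨2 | 1 2⟩
  • {0,3,5}:  v_{0} + v_{3} + v_{5} = 0 — sig = ⟨3 | 0⟩
  • {0,2,3}:  v_{0} + v_{2} + v_{3} = v_{9} — sig = ⟨3 | 1⟩
  • {0,5,8}:  v_{0} + v_{5} + v_{8} = v_{1} — sig = ⟨3 | 1⟩
  • {1,6,8}:  v_{1} + v_{6} + v_{8} = v_{7} — sig = ⟨3 | 1⟩
  • {0,1,8}:  v_{0} + v_{1} + v_{8} = v_{4} + v_{7} — sig = ⟨3 | 1 1⟩
  • {0,5,7}:  v_{0} + v_{5} + v_{7} = 2·v_{1} + v_{6} — sig = ⟨3 | 1 2⟩
  • {4,5,7}:  v_{4} + v_{5} + v_{7} = 2·v_{1} — sig = ⟨3 | 2⟩

so the primitive-relation signature multiset is
{ ⟨2 | 0⟩,  ⟨2 | 1⟩ ×4,  ⟨2 | 1 1⟩ ×2,  ⟨2 | 1 1 1 1⟩,  ⟨2 | 1 2⟩ ×2,  ⟨3 | 0⟩,  ⟨3 | 1⟩ ×3,  ⟨3 | 1 1⟩,  ⟨3 | 1 2⟩,  ⟨3 | 2⟩ }


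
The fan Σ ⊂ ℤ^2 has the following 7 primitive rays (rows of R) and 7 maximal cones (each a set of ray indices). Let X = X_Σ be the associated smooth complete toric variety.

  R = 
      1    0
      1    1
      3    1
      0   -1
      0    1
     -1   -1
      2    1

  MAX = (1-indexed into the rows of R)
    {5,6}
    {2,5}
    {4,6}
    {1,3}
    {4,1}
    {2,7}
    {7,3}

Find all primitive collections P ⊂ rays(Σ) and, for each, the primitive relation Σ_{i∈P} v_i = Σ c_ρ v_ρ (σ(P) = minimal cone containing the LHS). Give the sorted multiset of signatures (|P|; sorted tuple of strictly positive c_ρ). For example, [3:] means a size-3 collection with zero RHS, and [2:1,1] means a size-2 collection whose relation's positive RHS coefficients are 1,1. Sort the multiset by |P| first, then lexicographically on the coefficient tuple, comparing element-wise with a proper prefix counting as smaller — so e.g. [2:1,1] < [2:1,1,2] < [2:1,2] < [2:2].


Primitive collections (14):

  • {2,6}:  v_{2} + v_{6} = 0  ⇒ sig = [2:]
  • {4,5}:  v_{4} + v_{5} = 0  ⇒ sig = [2:]
  • {1,2}:  v_{1} + v_{2} = v_{7}  ⇒ sig = [2:1]
  • {1,5}:  v_{1} + v_{5} = v_{2}  ⇒ sig = [2:1]
  • {1,6}:  v_{1} + v_{6} = v_{4}  ⇒ sig = [2:1]
  • {1,7}:  v_{1} + v_{7} = v_{3}  ⇒ sig = [2:1]
  • {2,4}:  v_{2} + v_{4} = v_{1}  ⇒ sig = [2:1]
  • {6,7}:  v_{6} + v_{7} = v_{1}  ⇒ sig = [2:1]
  • {3,5}:  v_{3} + v_{5} = v_{2} + v_{7}  ⇒ sig = [2:1,1]
  • {2,3}:  v_{2} + v_{3} = 2·v_{7}  ⇒ sig = [2:2]
  • {3,6}:  v_{3} + v_{6} = 2·v_{1}  ⇒ sig = [2:2]
  • {4,7}:  v_{4} + v_{7} = 2·v_{1}  ⇒ sig = [2:2]
  • {5,7}:  v_{5} + v_{7} = 2·v_{2}  ⇒ sig = [2:2]
  • {3,4}:  v_{3} + v_{4} = 3·v_{1}  ⇒ sig = [2:3]

Hence PRS(X_Σ) =
    [2:]
    [2:]
    [2:1]
    [2:1]
    [2:1]
    [2:1]
    [2:1]
    [2:1]
    [2:1,1]
    [2:2]
    [2:2]
    [2:2]
    [2:2]
    [2:3]


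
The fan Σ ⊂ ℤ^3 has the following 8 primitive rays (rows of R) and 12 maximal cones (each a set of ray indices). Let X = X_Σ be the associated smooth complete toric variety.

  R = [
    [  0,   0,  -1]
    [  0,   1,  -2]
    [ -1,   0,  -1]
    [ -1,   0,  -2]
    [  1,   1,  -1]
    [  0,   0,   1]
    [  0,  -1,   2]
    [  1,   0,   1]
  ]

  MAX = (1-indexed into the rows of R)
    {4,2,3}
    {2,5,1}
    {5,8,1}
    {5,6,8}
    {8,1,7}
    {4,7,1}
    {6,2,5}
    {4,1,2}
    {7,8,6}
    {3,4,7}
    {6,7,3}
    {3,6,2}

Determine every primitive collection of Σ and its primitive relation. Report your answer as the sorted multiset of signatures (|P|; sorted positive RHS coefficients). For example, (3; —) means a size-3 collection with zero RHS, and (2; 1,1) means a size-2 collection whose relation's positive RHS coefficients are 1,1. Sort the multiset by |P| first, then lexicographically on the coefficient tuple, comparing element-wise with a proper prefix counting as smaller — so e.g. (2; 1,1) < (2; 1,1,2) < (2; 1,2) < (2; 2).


Minimal non-faces — 10 found among 8 rays, 12 max cones:

  P = {1,6}:  v_{1} + v_{6} = 0  ⟹  sig = (2; —)
  P = {2,7}:  v_{2} + v_{7} = 0  ⟹  sig = (2; —)
  P = {3,8}:  v_{3} + v_{8} = 0  ⟹  sig = (2; —)
  P = {1,3}:  v_{1} + v_{3} = v_{4}  ⟹  sig = (2; 1)
  P = {2,8}:  v_{2} + v_{8} = v_{5}  ⟹  sig = (2; 1)
  P = {3,5}:  v_{3} + v_{5} = v_{2}  ⟹  sig = (2; 1)
  P = {4,6}:  v_{4} + v_{6} = v_{3}  ⟹  sig = (2; 1)
  P = {4,8}:  v_{4} + v_{8} = v_{1}  ⟹  sig = (2; 1)
  P = {5,7}:  v_{5} + v_{7} = v_{8}  ⟹  sig = (2; 1)
  P = {4,5}:  v_{4} + v_{5} = v_{1} + v_{2}  ⟹  sig = (2; 1,1)

Hence PRS(X_Σ) =
[(2; —), (2; —), (2; —), (2; 1), (2; 1), (2; 1), (2; 1), (2; 1), (2; 1), (2; 1,1)]


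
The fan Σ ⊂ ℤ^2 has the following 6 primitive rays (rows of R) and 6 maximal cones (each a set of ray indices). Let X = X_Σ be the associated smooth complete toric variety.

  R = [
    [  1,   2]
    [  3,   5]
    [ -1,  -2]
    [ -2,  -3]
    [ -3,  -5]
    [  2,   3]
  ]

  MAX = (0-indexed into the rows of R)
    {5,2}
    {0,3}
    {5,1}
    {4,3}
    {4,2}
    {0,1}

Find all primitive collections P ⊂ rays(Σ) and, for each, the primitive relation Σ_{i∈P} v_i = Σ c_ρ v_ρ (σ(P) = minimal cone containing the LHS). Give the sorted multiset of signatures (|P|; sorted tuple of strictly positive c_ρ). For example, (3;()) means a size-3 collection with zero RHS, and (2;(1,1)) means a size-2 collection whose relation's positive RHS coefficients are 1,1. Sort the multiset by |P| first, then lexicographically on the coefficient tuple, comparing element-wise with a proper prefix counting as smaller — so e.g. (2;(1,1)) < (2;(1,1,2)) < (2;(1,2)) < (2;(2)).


9 collections generate NE(X_Σ); each relation:

  P = {0,2}:  v_{0} + v_{2} = 0 ; sig = (2;())
  P = {1,4}:  v_{1} + v_{4} = 0 ; sig = (2;())
  P = {3,5}:  v_{3} + v_{5} = 0 ; sig = (2;())
  P = {0,4}:  v_{0} + v_{4} = v_{3} ; sig = (2;(1))
  P = {0,5}:  v_{0} + v_{5} = v_{1} ; sig = (2;(1))
  P = {1,2}:  v_{1} + v_{2} = v_{5} ; sig = (2;(1))
  P = {1,3}:  v_{1} + v_{3} = v_{0} ; sig = (2;(1))
  P = {2,3}:  v_{2} + v_{3} = v_{4} ; sig = (2;(1))
  P = {4,5}:  v_{4} + v_{5} = v_{2} ; sig = (2;(1))

so the primitive-relation signature multiset is
{ (2;()) ×3,  (2;(1)) ×6 }


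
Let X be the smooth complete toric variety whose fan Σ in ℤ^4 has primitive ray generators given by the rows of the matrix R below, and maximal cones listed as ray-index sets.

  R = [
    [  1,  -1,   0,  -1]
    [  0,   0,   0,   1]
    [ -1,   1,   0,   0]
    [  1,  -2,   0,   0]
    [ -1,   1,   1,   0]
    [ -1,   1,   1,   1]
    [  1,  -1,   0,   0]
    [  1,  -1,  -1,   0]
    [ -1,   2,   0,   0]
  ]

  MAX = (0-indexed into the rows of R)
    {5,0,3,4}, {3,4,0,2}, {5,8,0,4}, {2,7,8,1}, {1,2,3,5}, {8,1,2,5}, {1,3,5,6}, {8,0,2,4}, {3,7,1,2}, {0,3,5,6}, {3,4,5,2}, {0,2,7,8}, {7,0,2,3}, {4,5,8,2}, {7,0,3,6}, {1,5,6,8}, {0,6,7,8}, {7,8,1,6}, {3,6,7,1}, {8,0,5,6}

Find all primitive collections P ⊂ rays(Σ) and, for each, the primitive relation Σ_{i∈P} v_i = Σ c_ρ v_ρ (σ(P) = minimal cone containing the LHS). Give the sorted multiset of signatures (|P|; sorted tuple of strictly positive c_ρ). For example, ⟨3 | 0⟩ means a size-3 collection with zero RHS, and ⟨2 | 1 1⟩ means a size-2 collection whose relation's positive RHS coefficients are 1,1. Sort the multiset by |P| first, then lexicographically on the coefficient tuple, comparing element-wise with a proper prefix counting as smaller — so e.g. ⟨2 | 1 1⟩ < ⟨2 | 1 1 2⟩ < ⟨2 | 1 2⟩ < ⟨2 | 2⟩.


Primitive collections (8):

  P={2,6}:  v_{2} + v_{6} = 0 ; sig = ⟨2 | 0⟩
  P={3,8}:  v_{3} + v_{8} = 0 ; sig = ⟨2 | 0⟩
  P={4,7}:  v_{4} + v_{7} = 0 ; sig = ⟨2 | 0⟩
  P={0,1}:  v_{0} + v_{1} = v_{6} ; sig = ⟨2 | 1⟩
  P={1,4}:  v_{1} + v_{4} = v_{5} ; sig = ⟨2 | 1⟩
  P={5,7}:  v_{5} + v_{7} = v_{1} ; sig = ⟨2 | 1⟩
  P={4,6}:  v_{4} + v_{6} = v_{0} + v_{5} ; sig = ⟨2 | 1 1⟩
  P={0,2,5}:  v_{0} + v_{2} + v_{5} = v_{4} ; sig = ⟨3 | 1⟩

Sorted signature multiset PRS(X):
[⟨2 | 0⟩, ⟨2 | 0⟩, ⟨2 | 0⟩, ⟨2 | 1⟩, ⟨2 | 1⟩, ⟨2 | 1⟩, ⟨2 | 1 1⟩, ⟨3 | 1⟩]


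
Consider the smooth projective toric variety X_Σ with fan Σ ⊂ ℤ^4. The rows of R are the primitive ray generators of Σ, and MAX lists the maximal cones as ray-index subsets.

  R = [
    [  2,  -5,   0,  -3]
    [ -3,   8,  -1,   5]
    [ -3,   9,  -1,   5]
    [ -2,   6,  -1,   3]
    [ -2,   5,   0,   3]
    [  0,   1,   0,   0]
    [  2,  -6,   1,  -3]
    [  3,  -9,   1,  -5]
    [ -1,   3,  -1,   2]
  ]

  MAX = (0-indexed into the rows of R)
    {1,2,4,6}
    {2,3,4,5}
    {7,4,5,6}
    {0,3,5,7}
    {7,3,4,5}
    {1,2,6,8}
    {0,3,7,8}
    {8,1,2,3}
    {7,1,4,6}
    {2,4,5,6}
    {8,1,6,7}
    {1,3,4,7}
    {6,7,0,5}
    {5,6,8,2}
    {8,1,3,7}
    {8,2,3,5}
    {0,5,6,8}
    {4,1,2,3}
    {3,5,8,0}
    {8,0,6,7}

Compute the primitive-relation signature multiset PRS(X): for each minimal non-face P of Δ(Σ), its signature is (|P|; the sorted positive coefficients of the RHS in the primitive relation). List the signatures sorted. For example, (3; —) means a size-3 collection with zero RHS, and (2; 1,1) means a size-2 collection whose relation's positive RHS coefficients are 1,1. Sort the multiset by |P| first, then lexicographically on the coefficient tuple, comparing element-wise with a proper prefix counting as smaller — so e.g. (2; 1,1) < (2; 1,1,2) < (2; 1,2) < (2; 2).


|primitive collections| = 8. Relations:

  • {0,4}:  v_{0} + v_{4} = 0  →  sig = (2; —)
  • {2,7}:  v_{2} + v_{7} = 0  →  sig = (2; —)
  • {3,6}:  v_{3} + v_{6} = 0  →  sig = (2; —)
  • {0,1}:  v_{0} + v_{1} = v_{8}  →  sig = (2; 1)
  • {1,5}:  v_{1} + v_{5} = v_{2}  →  sig = (2; 1)
  • {4,8}:  v_{4} + v_{8} = v_{1}  →  sig = (2; 1)
  • {0,2}:  v_{0} + v_{2} = v_{5} + v_{8}  →  sig = (2; 1,1)
  • {5,7,8}:  v_{5} + v_{7} + v_{8} = v_{0}  →  sig = (3; 1)

Signatures (|P|; sorted positive RHS coefficients), sorted:
{ (2; —) ×3,  (2; 1) ×3,  (2; 1,1),  (3; 1) }


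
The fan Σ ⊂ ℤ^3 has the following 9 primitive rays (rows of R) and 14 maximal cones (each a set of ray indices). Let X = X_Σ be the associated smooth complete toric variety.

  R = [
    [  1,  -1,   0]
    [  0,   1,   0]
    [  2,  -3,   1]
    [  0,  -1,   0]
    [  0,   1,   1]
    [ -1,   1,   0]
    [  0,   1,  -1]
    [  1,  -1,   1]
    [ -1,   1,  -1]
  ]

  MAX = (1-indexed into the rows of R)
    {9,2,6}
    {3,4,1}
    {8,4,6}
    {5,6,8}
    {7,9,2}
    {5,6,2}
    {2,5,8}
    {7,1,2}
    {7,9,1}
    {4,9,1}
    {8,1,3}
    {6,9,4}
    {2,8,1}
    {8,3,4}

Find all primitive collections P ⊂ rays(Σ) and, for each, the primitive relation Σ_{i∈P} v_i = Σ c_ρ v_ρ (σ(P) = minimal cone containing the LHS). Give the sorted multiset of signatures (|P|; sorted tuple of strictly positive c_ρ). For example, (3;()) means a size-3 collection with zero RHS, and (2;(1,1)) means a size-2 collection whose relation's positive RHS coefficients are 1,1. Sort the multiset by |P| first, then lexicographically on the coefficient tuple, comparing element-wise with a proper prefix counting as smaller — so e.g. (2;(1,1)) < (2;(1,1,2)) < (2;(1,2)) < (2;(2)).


18 collections generate NE(X_Σ); each relation:

  • {1,6}:  v_{1} + v_{6} = 0 — sig = (2;())
  • {2,4}:  v_{2} + v_{4} = 0 — sig = (2;())
  • {8,9}:  v_{8} + v_{9} = 0 — sig = (2;())
  • {1,5}:  v_{1} + v_{5} = v_{2} + v_{8} — sig = (2;(1,1))
  • {2,3}:  v_{2} + v_{3} = v_{1} + v_{8} — sig = (2;(1,1))
  • {3,6}:  v_{3} + v_{6} = v_{4} + v_{8} — sig = (2;(1,1))
  • {3,9}:  v_{3} + v_{9} = v_{1} + v_{4} — sig = (2;(1,1))
  • {4,5}:  v_{4} + v_{5} = v_{6} + v_{8} — sig = (2;(1,1))
  • {4,7}:  v_{4} + v_{7} = v_{1} + v_{9} — sig = (2;(1,1))
  • {5,9}:  v_{5} + v_{9} = v_{2} + v_{6} — sig = (2;(1,1))
  • {6,7}:  v_{6} + v_{7} = v_{2} + v_{9} — sig = (2;(1,1))
  • {7,8}:  v_{7} + v_{8} = v_{1} + v_{2} — sig = (2;(1,1))
  • {3,5}:  v_{3} + v_{5} = 2·v_{8} — sig = (2;(2))
  • {3,7}:  v_{3} + v_{7} = 2·v_{1} — sig = (2;(2))
  • {5,7}:  v_{5} + v_{7} = 2·v_{2} — sig = (2;(2))
  • {1,2,9}:  v_{1} + v_{2} + v_{9} = v_{7} — sig = (3;(1))
  • {1,4,8}:  v_{1} + v_{4} + v_{8} = v_{3} — sig = (3;(1))
  • {2,6,8}:  v_{2} + v_{6} + v_{8} = v_{5} — sig = (3;(1))

Sorted signature multiset PRS(X):
    |P|=2: 15 collections, coeffs (), (), (), (1,1), (1,1), (1,1), (1,1), (1,1), (1,1), (1,1), (1,1), (1,1), (2), (2), (2)
    |P|=3: 3 collections, coeffs (1), (1), (1)


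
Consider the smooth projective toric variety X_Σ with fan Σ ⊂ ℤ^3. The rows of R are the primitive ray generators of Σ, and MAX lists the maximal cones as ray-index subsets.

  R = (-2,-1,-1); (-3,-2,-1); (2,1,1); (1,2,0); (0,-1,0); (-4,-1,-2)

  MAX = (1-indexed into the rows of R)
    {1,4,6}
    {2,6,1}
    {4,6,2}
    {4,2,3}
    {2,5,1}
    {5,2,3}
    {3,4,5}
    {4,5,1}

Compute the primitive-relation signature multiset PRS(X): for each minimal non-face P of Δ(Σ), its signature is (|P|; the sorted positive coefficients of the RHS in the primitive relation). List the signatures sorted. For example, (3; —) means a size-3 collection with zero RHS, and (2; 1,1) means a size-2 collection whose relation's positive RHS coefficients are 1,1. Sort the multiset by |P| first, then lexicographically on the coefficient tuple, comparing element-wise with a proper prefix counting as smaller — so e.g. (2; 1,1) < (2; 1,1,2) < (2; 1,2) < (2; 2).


5 collections generate NE(X_Σ); each relation:

  P = {1,3}:  v_{1} + v_{3} = 0  ⇒ sig = (2; —)
  P = {3,6}:  v_{3} + v_{6} = v_{2} + v_{4}  ⇒ sig = (2; 1,1)
  P = {5,6}:  v_{5} + v_{6} = 2·v_{1}  ⇒ sig = (2; 2)
  P = {1,2,4}:  v_{1} + v_{2} + v_{4} = v_{6}  ⇒ sig = (3; 1)
  P = {2,4,5}:  v_{2} + v_{4} + v_{5} = v_{1}  ⇒ sig = (3; 1)

Signatures (|P|; sorted positive RHS coefficients), sorted:
    (2; —)
    (2; 1,1)
    (2; 2)
    (3; 1)
    (3; 1)


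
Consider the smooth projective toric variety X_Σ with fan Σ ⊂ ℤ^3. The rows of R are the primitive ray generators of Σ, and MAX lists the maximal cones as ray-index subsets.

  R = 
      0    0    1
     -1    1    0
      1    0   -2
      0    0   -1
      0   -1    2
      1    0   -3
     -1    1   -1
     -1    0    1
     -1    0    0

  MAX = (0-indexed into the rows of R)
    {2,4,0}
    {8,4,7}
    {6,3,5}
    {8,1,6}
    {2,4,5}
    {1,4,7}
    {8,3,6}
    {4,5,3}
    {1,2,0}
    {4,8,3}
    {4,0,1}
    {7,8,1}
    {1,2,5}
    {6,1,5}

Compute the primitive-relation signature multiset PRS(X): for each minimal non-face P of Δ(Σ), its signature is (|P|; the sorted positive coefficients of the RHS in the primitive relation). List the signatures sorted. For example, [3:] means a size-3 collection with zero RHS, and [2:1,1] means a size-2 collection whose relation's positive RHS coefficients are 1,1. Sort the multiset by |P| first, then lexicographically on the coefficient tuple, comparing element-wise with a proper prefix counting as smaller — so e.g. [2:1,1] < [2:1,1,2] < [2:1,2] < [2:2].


18 minimal non-faces of Δ(Σ) (on 9 rays):

  P = {0,3}:  v_{0} + v_{3} = 0  so sig = [2:]
  P = {0,5}:  v_{0} + v_{5} = v_{2}  so sig = [2:1]
  P = {0,6}:  v_{0} + v_{6} = v_{1}  so sig = [2:1]
  P = {0,8}:  v_{0} + v_{8} = v_{7}  so sig = [2:1]
  P = {1,3}:  v_{1} + v_{3} = v_{6}  so sig = [2:1]
  P = {2,3}:  v_{2} + v_{3} = v_{5}  so sig = [2:1]
  P = {2,7}:  v_{2} + v_{7} = v_{3}  so sig = [2:1]
  P = {3,7}:  v_{3} + v_{7} = v_{8}  so sig = [2:1]
  P = {4,6}:  v_{4} + v_{6} = v_{7}  so sig = [2:1]
  P = {0,7}:  v_{0} + v_{7} = v_{1} + v_{4}  so sig = [2:1,1]
  P = {2,6}:  v_{2} + v_{6} = v_{1} + v_{5}  so sig = [2:1,1]
  P = {6,7}:  v_{6} + v_{7} = v_{1} + v_{8}  so sig = [2:1,1]
  P = {2,8}:  v_{2} + v_{8} = 2·v_{3}  so sig = [2:2]
  P = {5,7}:  v_{5} + v_{7} = 2·v_{3}  so sig = [2:2]
  P = {5,8}:  v_{5} + v_{8} = 3·v_{3}  so sig = [2:3]
  P = {1,2,4}:  v_{1} + v_{2} + v_{4} = 0  so sig = [3:]
  P = {1,4,5}:  v_{1} + v_{4} + v_{5} = v_{3}  so sig = [3:1]
  P = {1,4,8}:  v_{1} + v_{4} + v_{8} = 2·v_{7}  so sig = [3:2]

so the primitive-relation signature multiset is
    [2:]
    [2:1]
    [2:1]
    [2:1]
    [2:1]
    [2:1]
    [2:1]
    [2:1]
    [2:1]
    [2:1,1]
    [2:1,1]
    [2:1,1]
    [2:2]
    [2:2]
    [2:3]
    [3:]
    [3:1]
    [3:2]


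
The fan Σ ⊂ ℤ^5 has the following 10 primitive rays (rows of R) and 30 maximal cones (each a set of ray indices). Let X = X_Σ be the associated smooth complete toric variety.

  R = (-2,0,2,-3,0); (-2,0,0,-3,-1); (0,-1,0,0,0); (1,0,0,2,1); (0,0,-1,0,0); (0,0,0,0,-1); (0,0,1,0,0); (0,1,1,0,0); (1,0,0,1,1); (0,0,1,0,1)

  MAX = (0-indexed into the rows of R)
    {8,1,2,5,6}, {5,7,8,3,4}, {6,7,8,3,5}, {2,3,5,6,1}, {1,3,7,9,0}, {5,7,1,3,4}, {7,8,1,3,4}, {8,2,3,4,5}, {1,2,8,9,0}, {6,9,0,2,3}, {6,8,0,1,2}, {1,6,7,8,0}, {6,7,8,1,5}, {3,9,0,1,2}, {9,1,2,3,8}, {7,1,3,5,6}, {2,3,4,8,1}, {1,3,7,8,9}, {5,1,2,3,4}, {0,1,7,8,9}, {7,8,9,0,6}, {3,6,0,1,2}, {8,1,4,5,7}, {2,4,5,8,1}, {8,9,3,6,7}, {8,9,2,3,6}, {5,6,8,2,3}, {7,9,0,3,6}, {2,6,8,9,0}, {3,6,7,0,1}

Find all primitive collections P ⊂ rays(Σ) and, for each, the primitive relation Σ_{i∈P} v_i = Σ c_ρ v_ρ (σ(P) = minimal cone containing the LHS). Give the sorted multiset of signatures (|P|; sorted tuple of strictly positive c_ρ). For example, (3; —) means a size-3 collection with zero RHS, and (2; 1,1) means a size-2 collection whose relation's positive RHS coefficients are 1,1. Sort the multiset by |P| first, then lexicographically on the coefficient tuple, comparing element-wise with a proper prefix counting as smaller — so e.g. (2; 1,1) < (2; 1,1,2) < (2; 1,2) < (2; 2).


Σ has 10 primitive collections:

  P={4,6}:  v_{4} + v_{6} = 0  ⇒ sig = (2; —)
  P={2,7}:  v_{2} + v_{7} = v_{6}  ⇒ sig = (2; 1)
  P={5,9}:  v_{5} + v_{9} = v_{6}  ⇒ sig = (2; 1)
  P={0,4}:  v_{0} + v_{4} = v_{1} + v_{9}  ⇒ sig = (2; 1,1)
  P={4,9}:  v_{4} + v_{9} = v_{1} + v_{3} + v_{8}  ⇒ sig = (2; 1,1,1)
  P={0,5}:  v_{0} + v_{5} = v_{1} + 2·v_{6}  ⇒ sig = (2; 1,2)
  P={1,6,9}:  v_{1} + v_{6} + v_{9} = v_{0}  ⇒ sig = (3; 1)
  P={0,3,8}:  v_{0} + v_{3} + v_{8} = 2·v_{9}  ⇒ sig = (3; 2)
  P={1,3,5,8}:  v_{1} + v_{3} + v_{5} + v_{8} = 0  ⇒ sig = (4; —)
  P={1,3,6,8}:  v_{1} + v_{3} + v_{6} + v_{8} = v_{9}  ⇒ sig = (4; 1)

so the primitive-relation signature multiset is
{ (2; —),  (2; 1) ×2,  (2; 1,1),  (2; 1,1,1),  (2; 1,2),  (3; 1),  (3; 2),  (4; —),  (4; 1) }


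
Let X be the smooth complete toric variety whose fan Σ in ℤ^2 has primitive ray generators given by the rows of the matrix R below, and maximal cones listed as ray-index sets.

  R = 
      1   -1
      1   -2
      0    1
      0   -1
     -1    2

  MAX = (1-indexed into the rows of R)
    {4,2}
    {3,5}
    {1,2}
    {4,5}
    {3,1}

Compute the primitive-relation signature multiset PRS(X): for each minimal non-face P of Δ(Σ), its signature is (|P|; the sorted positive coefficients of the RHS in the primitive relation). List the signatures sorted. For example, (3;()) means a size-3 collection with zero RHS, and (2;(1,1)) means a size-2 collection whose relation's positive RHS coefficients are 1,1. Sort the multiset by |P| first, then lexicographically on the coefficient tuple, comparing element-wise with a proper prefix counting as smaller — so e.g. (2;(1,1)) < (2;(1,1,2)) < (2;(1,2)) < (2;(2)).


5 minimal non-faces of Δ(Σ) (on 5 rays):

  {2,5}:  v_{2} + v_{5} = 0  so sig = (2;())
  {3,4}:  v_{3} + v_{4} = 0  so sig = (2;())
  {1,4}:  v_{1} + v_{4} = v_{2}  so sig = (2;(1))
  {1,5}:  v_{1} + v_{5} = v_{3}  so sig = (2;(1))
  {2,3}:  v_{2} + v_{3} = v_{1}  so sig = (2;(1))

Sorted signature multiset PRS(X):
{ (2;()) ×2,  (2;(1)) ×3 }


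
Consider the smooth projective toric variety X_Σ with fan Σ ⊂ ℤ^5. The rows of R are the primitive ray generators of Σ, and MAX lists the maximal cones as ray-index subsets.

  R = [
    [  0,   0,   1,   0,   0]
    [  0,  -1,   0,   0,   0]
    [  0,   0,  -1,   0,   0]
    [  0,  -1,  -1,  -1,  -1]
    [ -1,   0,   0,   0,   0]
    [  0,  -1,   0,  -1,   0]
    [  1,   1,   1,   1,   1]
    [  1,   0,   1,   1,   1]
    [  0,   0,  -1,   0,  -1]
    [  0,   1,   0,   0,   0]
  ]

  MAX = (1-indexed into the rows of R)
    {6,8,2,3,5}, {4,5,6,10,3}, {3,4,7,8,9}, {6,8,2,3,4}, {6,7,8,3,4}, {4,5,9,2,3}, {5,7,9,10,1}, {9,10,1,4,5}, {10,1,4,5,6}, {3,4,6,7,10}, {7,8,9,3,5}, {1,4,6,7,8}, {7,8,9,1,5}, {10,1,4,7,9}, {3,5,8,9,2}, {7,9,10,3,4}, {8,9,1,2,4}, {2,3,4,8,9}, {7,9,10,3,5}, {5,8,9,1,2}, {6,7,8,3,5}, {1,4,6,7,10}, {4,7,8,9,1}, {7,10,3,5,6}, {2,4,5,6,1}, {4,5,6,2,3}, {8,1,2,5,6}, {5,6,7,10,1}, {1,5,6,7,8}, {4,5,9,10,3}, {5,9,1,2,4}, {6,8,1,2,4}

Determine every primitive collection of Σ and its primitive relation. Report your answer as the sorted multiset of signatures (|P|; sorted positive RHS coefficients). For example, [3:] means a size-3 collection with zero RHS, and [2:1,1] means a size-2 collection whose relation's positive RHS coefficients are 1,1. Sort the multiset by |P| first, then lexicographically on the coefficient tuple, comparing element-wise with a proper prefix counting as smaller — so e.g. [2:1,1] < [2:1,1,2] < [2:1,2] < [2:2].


|primitive collections| = 7. Relations:

  P={1,3}:  v_{1} + v_{3} = 0 — sig = [2:]
  P={2,10}:  v_{2} + v_{10} = 0 — sig = [2:]
  P={2,7}:  v_{2} + v_{7} = v_{8} — sig = [2:1]
  P={6,9}:  v_{6} + v_{9} = v_{4} — sig = [2:1]
  P={8,10}:  v_{8} + v_{10} = v_{7} — sig = [2:1]
  P={4,5,7}:  v_{4} + v_{5} + v_{7} = 0 — sig = [3:]
  P={4,5,8}:  v_{4} + v_{5} + v_{8} = v_{2} — sig = [3:1]

Hence PRS(X_Σ) =
    [2:]
    [2:]
    [2:1]
    [2:1]
    [2:1]
    [3:]
    [3:1]


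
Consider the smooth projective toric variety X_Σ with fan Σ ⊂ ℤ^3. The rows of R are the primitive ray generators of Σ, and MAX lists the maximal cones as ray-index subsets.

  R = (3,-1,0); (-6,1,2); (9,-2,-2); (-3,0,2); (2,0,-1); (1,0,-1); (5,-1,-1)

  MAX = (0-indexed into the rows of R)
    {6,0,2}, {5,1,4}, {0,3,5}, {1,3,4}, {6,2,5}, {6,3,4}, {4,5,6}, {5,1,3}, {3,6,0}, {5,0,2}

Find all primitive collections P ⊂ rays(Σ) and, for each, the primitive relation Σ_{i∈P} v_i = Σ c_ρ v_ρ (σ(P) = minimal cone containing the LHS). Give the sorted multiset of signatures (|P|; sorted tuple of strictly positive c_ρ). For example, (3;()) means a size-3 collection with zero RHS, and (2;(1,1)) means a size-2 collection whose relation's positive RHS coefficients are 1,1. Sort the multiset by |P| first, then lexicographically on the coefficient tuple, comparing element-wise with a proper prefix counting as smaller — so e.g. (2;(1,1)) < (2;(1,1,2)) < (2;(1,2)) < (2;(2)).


Primitive collections (9):

  {0,1}:  v_{0} + v_{1} = v_{3} ; sig = (2;(1))
  {0,4}:  v_{0} + v_{4} = v_{6} ; sig = (2;(1))
  {1,2}:  v_{1} + v_{2} = v_{0} ; sig = (2;(1))
  {1,6}:  v_{1} + v_{6} = v_{3} + v_{4} ; sig = (2;(1,1))
  {2,4}:  v_{2} + v_{4} = v_{5} + 2·v_{6} ; sig = (2;(1,2))
  {2,3}:  v_{2} + v_{3} = 2·v_{0} ; sig = (2;(2))
  {3,4,5}:  v_{3} + v_{4} + v_{5} = 0 ; sig = (3;())
  {0,5,6}:  v_{0} + v_{5} + v_{6} = v_{2} ; sig = (3;(1))
  {3,5,6}:  v_{3} + v_{5} + v_{6} = v_{0} ; sig = (3;(1))

Sorted signature multiset PRS(X):
{ (2;(1)) ×3,  (2;(1,1)),  (2;(1,2)),  (2;(2)),  (3;()),  (3;(1)) ×2 }


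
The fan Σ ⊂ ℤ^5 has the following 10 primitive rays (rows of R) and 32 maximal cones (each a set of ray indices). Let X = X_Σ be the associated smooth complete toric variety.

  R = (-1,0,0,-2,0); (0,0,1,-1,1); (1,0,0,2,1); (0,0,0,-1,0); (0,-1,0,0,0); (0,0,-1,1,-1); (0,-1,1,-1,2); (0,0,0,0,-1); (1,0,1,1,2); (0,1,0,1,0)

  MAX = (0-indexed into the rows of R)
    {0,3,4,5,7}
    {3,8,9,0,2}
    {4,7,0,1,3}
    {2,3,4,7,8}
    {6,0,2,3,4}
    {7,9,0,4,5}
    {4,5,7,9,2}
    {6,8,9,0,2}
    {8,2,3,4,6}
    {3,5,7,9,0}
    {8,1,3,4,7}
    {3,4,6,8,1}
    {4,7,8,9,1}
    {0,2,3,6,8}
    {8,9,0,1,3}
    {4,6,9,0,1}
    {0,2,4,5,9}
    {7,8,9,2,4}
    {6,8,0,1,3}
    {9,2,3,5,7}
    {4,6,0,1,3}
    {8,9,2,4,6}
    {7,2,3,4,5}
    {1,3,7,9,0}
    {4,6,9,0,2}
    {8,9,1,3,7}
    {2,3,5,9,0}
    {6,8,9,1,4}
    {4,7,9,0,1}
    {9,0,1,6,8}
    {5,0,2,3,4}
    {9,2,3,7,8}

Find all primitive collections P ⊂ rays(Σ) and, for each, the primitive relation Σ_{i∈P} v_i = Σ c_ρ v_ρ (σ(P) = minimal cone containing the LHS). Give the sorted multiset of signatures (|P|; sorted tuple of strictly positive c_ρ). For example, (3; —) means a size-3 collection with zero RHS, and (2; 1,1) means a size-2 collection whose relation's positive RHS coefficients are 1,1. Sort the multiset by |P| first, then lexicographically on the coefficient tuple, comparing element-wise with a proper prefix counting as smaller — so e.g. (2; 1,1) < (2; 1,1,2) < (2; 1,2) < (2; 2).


10 minimal non-faces of Δ(Σ) (on 10 rays):

  P = {1,5}:  v_{1} + v_{5} = 0  ⇒ sig = (2; —)
  P = {1,2}:  v_{1} + v_{2} = v_{8}  ⇒ sig = (2; 1)
  P = {5,8}:  v_{5} + v_{8} = v_{2}  ⇒ sig = (2; 1)
  P = {6,7}:  v_{6} + v_{7} = v_{1} + v_{4}  ⇒ sig = (2; 1,1)
  P = {5,6}:  v_{5} + v_{6} = v_{0} + v_{2} + v_{4}  ⇒ sig = (2; 1,1,1)
  P = {0,2,7}:  v_{0} + v_{2} + v_{7} = 0  ⇒ sig = (3; —)
  P = {3,4,9}:  v_{3} + v_{4} + v_{9} = 0  ⇒ sig = (3; —)
  P = {0,4,8}:  v_{0} + v_{4} + v_{8} = v_{6}  ⇒ sig = (3; 1)
  P = {0,7,8}:  v_{0} + v_{7} + v_{8} = v_{1}  ⇒ sig = (3; 1)
  P = {3,6,9}:  v_{3} + v_{6} + v_{9} = v_{0} + v_{8}  ⇒ sig = (3; 1,1)

Hence PRS(X_Σ) =
{ (2; —),  (2; 1) ×2,  (2; 1,1),  (2; 1,1,1),  (3; —) ×2,  (3; 1) ×2,  (3; 1,1) }


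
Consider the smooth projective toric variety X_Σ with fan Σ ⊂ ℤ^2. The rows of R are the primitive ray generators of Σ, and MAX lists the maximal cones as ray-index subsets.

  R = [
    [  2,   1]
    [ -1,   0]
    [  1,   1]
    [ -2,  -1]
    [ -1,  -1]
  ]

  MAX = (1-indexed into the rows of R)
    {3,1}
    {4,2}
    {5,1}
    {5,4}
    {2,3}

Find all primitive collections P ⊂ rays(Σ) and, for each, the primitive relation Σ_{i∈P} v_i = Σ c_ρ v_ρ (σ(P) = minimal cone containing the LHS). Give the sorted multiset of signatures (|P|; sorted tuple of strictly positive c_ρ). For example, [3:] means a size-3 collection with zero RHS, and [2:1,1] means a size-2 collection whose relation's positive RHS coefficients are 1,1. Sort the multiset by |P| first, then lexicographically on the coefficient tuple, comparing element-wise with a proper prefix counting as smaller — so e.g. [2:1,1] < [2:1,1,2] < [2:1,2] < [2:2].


|primitive collections| = 5. Relations:

  • {1,4}:  v_{1} + v_{4} = 0 ; sig = [2:]
  • {3,5}:  v_{3} + v_{5} = 0 ; sig = [2:]
  • {1,2}:  v_{1} + v_{2} = v_{3} ; sig = [2:1]
  • {2,5}:  v_{2} + v_{5} = v_{4} ; sig = [2:1]
  • {3,4}:  v_{3} + v_{4} = v_{2} ; sig = [2:1]

so the primitive-relation signature multiset is
[[2:], [2:], [2:1], [2:1], [2:1]]


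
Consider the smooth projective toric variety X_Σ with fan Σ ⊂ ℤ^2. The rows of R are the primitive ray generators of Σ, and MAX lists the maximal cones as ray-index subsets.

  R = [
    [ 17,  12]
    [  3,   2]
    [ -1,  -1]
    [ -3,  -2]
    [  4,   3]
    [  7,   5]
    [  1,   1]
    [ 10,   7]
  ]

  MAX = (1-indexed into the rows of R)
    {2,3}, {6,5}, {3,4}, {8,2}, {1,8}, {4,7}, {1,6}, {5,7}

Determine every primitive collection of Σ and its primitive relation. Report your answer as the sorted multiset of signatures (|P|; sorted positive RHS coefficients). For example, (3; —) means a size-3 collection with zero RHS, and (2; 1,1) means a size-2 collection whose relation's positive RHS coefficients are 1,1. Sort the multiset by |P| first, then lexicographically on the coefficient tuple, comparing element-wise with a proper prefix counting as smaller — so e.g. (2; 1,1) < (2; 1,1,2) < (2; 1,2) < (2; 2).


Σ has 20 primitive collections:

  • {2,4}:  v_{2} + v_{4} = 0 — sig = (2; —)
  • {3,7}:  v_{3} + v_{7} = 0 — sig = (2; —)
  • {2,5}:  v_{2} + v_{5} = v_{6} — sig = (2; 1)
  • {2,6}:  v_{2} + v_{6} = v_{8} — sig = (2; 1)
  • {2,7}:  v_{2} + v_{7} = v_{5} — sig = (2; 1)
  • {3,5}:  v_{3} + v_{5} = v_{2} — sig = (2; 1)
  • {4,5}:  v_{4} + v_{5} = v_{7} — sig = (2; 1)
  • {4,6}:  v_{4} + v_{6} = v_{5} — sig = (2; 1)
  • {4,8}:  v_{4} + v_{8} = v_{6} — sig = (2; 1)
  • {6,8}:  v_{6} + v_{8} = v_{1} — sig = (2; 1)
  • {7,8}:  v_{7} + v_{8} = v_{5} + v_{6} — sig = (2; 1,1)
  • {1,3}:  v_{1} + v_{3} = 2·v_{2} + v_{8} — sig = (2; 1,2)
  • {1,7}:  v_{1} + v_{7} = v_{5} + 2·v_{6} — sig = (2; 1,2)
  • {1,2}:  v_{1} + v_{2} = 2·v_{8} — sig = (2; 2)
  • {1,4}:  v_{1} + v_{4} = 2·v_{6} — sig = (2; 2)
  • {3,6}:  v_{3} + v_{6} = 2·v_{2} — sig = (2; 2)
  • {5,8}:  v_{5} + v_{8} = 2·v_{6} — sig = (2; 2)
  • {6,7}:  v_{6} + v_{7} = 2·v_{5} — sig = (2; 2)
  • {1,5}:  v_{1} + v_{5} = 3·v_{6} — sig = (2; 3)
  • {3,8}:  v_{3} + v_{8} = 3·v_{2} — sig = (2; 3)

Hence PRS(X_Σ) =
    |P|=2: 20 collections, coeffs (), (), (1), (1), (1), (1), (1), (1), (1), (1), (1,1), (1,2), (1,2), (2), (2), (2), (2), (2), (3), (3)


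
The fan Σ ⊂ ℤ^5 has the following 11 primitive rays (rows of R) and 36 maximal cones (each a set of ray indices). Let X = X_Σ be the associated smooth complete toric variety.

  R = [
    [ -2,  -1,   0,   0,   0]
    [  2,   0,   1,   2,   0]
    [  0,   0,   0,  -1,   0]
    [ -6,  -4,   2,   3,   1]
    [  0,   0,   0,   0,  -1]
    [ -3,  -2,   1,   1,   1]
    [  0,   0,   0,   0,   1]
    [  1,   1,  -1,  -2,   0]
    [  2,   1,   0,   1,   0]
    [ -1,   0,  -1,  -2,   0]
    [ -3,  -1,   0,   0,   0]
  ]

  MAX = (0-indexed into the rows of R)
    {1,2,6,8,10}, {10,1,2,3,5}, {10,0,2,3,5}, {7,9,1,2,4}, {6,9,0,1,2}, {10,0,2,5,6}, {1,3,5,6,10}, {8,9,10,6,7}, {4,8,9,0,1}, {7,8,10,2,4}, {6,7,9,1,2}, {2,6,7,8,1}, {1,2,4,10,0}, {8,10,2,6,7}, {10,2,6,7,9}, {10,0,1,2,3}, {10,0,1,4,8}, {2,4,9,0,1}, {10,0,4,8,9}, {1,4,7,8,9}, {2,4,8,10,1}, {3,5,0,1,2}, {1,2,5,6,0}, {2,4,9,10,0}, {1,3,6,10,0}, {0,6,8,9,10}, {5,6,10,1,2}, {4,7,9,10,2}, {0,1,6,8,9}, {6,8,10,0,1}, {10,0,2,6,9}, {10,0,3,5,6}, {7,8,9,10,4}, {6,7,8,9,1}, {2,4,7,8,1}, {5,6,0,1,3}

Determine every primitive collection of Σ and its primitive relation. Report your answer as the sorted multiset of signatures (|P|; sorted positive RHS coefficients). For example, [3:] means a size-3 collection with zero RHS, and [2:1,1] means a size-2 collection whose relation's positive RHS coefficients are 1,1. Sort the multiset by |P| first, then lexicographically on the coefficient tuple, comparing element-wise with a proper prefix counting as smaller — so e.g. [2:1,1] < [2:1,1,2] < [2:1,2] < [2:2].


Minimal non-faces — 17 found among 11 rays, 36 max cones:

  {4,6}:  v_{4} + v_{6} = 0 ; sig = [2:]
  {0,7}:  v_{0} + v_{7} = v_{9} ; sig = [2:1]
  {3,7}:  v_{3} + v_{7} = v_{0} + v_{5} ; sig = [2:1,1]
  {5,7}:  v_{5} + v_{7} = v_{0} + v_{2} + v_{6} ; sig = [2:1,1,1]
  {5,8}:  v_{5} + v_{8} = v_{1} + v_{6} + v_{10} ; sig = [2:1,1,1]
  {4,5}:  v_{4} + v_{5} = v_{0} + v_{1} + v_{2} + v_{10} ; sig = [2:1,1,1,1]
  {5,9}:  v_{5} + v_{9} = 2·v_{0} + v_{2} + v_{6} ; sig = [2:1,1,2]
  {3,8}:  v_{3} + v_{8} = v_{0} + 2·v_{1} + v_{6} + 2·v_{10} ; sig = [2:1,1,2,2]
  {3,9}:  v_{3} + v_{9} = 2·v_{0} + v_{5} ; sig = [2:1,2]
  {3,4}:  v_{3} + v_{4} = 2·v_{0} + 2·v_{1} + v_{2} + 2·v_{10} ; sig = [2:1,2,2,2]
  {0,2,8}:  v_{0} + v_{2} + v_{8} = 0 ; sig = [3:]
  {1,7,10}:  v_{1} + v_{7} + v_{10} = 0 ; sig = [3:]
  {1,9,10}:  v_{1} + v_{9} + v_{10} = v_{0} ; sig = [3:1]
  {2,8,9}:  v_{2} + v_{8} + v_{9} = v_{7} ; sig = [3:1]
  {2,3,6}:  v_{2} + v_{3} + v_{6} = 2·v_{5} ; sig = [3:2]
  {0,1,5,10}:  v_{0} + v_{1} + v_{5} + v_{10} = v_{3} ; sig = [4:1]
  {0,1,2,6,10}:  v_{0} + v_{1} + v_{2} + v_{6} + v_{10} = v_{5} ; sig = [5:1]

Sorted signature multiset PRS(X):
    |P|=2: 10 collections, coeffs (), (1), (1,1), (1,1,1), (1,1,1), (1,1,1,1), (1,1,2), (1,1,2,2), (1,2), (1,2,2,2)
    |P|=3: 5 collections, coeffs (), (), (1), (1), (2)
    |P|=4: 1 collection, coeffs (1)
    |P|=5: 1 collection, coeffs (1)


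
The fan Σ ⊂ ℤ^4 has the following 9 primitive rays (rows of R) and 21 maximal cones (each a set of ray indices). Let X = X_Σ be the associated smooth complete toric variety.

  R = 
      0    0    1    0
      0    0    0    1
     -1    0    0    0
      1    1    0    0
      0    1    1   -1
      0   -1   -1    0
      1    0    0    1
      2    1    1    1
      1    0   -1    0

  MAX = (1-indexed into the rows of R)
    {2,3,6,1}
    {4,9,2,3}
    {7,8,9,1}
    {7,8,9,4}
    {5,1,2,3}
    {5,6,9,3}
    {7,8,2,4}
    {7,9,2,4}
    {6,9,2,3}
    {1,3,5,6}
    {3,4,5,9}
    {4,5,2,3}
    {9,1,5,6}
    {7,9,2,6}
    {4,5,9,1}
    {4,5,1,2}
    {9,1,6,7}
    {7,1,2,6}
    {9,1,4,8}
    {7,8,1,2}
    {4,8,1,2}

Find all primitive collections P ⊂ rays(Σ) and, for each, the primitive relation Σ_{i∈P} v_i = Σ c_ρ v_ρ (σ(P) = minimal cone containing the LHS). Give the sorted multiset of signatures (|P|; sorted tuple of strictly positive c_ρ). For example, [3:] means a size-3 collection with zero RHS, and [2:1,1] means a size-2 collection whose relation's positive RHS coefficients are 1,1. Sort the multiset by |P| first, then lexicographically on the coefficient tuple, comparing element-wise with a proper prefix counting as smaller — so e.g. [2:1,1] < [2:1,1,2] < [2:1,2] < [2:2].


Σ has 13 primitive collections:

  {3,7}:  v_{3} + v_{7} = v_{2}  →  sig = [2:1]
  {4,6}:  v_{4} + v_{6} = v_{9}  →  sig = [2:1]
  {5,7}:  v_{5} + v_{7} = v_{1} + v_{4}  →  sig = [2:1,1]
  {3,8}:  v_{3} + v_{8} = v_{1} + v_{2} + v_{4}  →  sig = [2:1,1,1]
  {6,8}:  v_{6} + v_{8} = v_{1} + v_{7} + v_{9}  →  sig = [2:1,1,1]
  {5,8}:  v_{5} + v_{8} = 2·v_{1} + 2·v_{4}  →  sig = [2:2,2]
  {1,3,9}:  v_{1} + v_{3} + v_{9} = 0  →  sig = [3:]
  {2,5,6}:  v_{2} + v_{5} + v_{6} = 0  →  sig = [3:]
  {1,2,9}:  v_{1} + v_{2} + v_{9} = v_{7}  →  sig = [3:1]
  {1,4,7}:  v_{1} + v_{4} + v_{7} = v_{8}  →  sig = [3:1]
  {2,5,9}:  v_{2} + v_{5} + v_{9} = v_{4}  →  sig = [3:1]
  {1,3,4}:  v_{1} + v_{3} + v_{4} = v_{2} + v_{5}  →  sig = [3:1,1]
  {2,8,9}:  v_{2} + v_{8} + v_{9} = v_{4} + 2·v_{7}  →  sig = [3:1,2]

Hence PRS(X_Σ) =
    [2:1]
    [2:1]
    [2:1,1]
    [2:1,1,1]
    [2:1,1,1]
    [2:2,2]
    [3:]
    [3:]
    [3:1]
    [3:1]
    [3:1]
    [3:1,1]
    [3:1,2]


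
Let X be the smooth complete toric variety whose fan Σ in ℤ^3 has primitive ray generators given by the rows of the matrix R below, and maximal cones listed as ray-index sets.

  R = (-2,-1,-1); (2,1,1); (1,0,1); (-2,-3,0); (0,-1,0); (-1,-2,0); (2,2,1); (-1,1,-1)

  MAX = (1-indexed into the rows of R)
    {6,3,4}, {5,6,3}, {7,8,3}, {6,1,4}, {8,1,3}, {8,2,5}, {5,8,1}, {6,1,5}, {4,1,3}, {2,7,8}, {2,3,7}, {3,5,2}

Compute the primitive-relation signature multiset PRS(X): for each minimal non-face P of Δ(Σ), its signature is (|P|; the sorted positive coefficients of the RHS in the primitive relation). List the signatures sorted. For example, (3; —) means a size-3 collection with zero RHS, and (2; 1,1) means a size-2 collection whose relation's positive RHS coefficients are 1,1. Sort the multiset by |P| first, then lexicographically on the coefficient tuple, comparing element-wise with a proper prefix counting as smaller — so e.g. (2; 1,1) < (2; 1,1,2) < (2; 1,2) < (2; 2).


Δ(Σ) — 8 vertices, 14 min non-faces:

  {1,2}:  v_{1} + v_{2} = 0 ; sig = (2; —)
  {5,7}:  v_{5} + v_{7} = v_{2} ; sig = (2; 1)
  {6,7}:  v_{6} + v_{7} = v_{3} ; sig = (2; 1)
  {6,8}:  v_{6} + v_{8} = v_{1} ; sig = (2; 1)
  {1,7}:  v_{1} + v_{7} = v_{3} + v_{8} ; sig = (2; 1,1)
  {2,4}:  v_{2} + v_{4} = v_{3} + v_{6} ; sig = (2; 1,1)
  {2,6}:  v_{2} + v_{6} = v_{3} + v_{5} ; sig = (2; 1,1)
  {4,7}:  v_{4} + v_{7} = v_{1} + 2·v_{3} ; sig = (2; 1,2)
  {4,8}:  v_{4} + v_{8} = 2·v_{1} + v_{3} ; sig = (2; 1,2)
  {4,5}:  v_{4} + v_{5} = 2·v_{6} ; sig = (2; 2)
  {3,5,8}:  v_{3} + v_{5} + v_{8} = 0 ; sig = (3; —)
  {1,3,5}:  v_{1} + v_{3} + v_{5} = v_{6} ; sig = (3; 1)
  {1,3,6}:  v_{1} + v_{3} + v_{6} = v_{4} ; sig = (3; 1)
  {2,3,8}:  v_{2} + v_{3} + v_{8} = v_{7} ; sig = (3; 1)

Hence PRS(X_Σ) =
[(2; —), (2; 1), (2; 1), (2; 1), (2; 1,1), (2; 1,1), (2; 1,1), (2; 1,2), (2; 1,2), (2; 2), (3; —), (3; 1), (3; 1), (3; 1)]


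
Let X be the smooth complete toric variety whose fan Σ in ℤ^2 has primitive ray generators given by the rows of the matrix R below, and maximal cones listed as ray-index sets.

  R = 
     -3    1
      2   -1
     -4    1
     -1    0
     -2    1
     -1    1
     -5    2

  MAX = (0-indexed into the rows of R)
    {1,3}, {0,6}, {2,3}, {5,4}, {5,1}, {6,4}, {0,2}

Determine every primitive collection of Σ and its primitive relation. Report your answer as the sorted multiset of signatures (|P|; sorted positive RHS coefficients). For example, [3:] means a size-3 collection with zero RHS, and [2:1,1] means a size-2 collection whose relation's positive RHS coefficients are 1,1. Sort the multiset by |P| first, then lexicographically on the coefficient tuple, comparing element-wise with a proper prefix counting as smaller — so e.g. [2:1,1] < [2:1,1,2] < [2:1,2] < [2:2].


Primitive collections (14):

  {1,4}:  v_{1} + v_{4} = 0  so sig = [2:]
  {0,1}:  v_{0} + v_{1} = v_{3}  so sig = [2:1]
  {0,3}:  v_{0} + v_{3} = v_{2}  so sig = [2:1]
  {0,4}:  v_{0} + v_{4} = v_{6}  so sig = [2:1]
  {1,6}:  v_{1} + v_{6} = v_{0}  so sig = [2:1]
  {2,5}:  v_{2} + v_{5} = v_{6}  so sig = [2:1]
  {3,4}:  v_{3} + v_{4} = v_{0}  so sig = [2:1]
  {3,5}:  v_{3} + v_{5} = v_{4}  so sig = [2:1]
  {0,5}:  v_{0} + v_{5} = 2·v_{4}  so sig = [2:2]
  {1,2}:  v_{1} + v_{2} = 2·v_{3}  so sig = [2:2]
  {2,4}:  v_{2} + v_{4} = 2·v_{0}  so sig = [2:2]
  {3,6}:  v_{3} + v_{6} = 2·v_{0}  so sig = [2:2]
  {2,6}:  v_{2} + v_{6} = 3·v_{0}  so sig = [2:3]
  {5,6}:  v_{5} + v_{6} = 3·v_{4}  so sig = [2:3]

so the primitive-relation signature multiset is
{ [2:],  [2:1] ×7,  [2:2] ×4,  [2:3] ×2 }


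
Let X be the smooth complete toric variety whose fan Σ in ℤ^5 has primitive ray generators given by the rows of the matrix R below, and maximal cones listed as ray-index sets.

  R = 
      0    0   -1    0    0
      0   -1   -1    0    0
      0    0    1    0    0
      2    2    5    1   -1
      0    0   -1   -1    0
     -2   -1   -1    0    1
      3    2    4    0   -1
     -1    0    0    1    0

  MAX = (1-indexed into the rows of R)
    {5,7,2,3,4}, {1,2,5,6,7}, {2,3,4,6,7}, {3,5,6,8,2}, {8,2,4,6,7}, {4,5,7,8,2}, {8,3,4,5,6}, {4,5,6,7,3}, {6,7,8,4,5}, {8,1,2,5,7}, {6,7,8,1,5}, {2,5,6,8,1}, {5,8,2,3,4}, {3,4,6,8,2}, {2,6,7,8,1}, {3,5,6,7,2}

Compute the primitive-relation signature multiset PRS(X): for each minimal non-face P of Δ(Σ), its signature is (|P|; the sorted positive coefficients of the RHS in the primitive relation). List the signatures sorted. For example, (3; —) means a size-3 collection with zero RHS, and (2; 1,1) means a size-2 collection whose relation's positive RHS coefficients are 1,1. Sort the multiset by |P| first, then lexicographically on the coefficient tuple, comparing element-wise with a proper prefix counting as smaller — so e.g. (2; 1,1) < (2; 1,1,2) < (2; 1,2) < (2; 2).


Δ(Σ) — 8 vertices, 5 min non-faces:

  P={1,3}:  v_{1} + v_{3} = 0 — sig = (2; —)
  P={1,4}:  v_{1} + v_{4} = v_{7} + v_{8} — sig = (2; 1,1)
  P={3,7,8}:  v_{3} + v_{7} + v_{8} = v_{4} — sig = (3; 1)
  P={2,4,5,6}:  v_{2} + v_{4} + v_{5} + v_{6} = 2·v_{3} — sig = (4; 2)
  P={2,5,6,7,8}:  v_{2} + v_{5} + v_{6} + v_{7} + v_{8} = v_{3} — sig = (5; 1)

so the primitive-relation signature multiset is
    (2; —)
    (2; 1,1)
    (3; 1)
    (4; 2)
    (5; 1)
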